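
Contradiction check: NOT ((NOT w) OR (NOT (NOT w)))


Truth table over {w}:
w | φ
-----
F | F
T | F
Every row is false.

Yes, it is a contradiction.


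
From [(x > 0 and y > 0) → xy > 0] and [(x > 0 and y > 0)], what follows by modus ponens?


Modus ponens: from (P → Q) and P, infer Q.
P = '(x > 0 and y > 0)' is asserted, and P → Q holds, so Q follows.

xy > 0.


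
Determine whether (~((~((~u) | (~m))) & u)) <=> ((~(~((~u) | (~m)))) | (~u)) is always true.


Build the truth table over {m, u}:
m | u | φ
---------
False | False | True
True | False | True
False | True | True
True | True | True
Every row evaluates to true.

Yes, it is a tautology.


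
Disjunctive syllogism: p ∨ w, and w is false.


Disjunctive syllogism: from (P ∨ Q) and ¬P, infer Q.
One disjunct, 'w', is ruled out; the other must hold.

p


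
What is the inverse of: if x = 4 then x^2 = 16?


The inverse of (P → Q) is (¬P → ¬Q). It is equivalent to the converse, not to the original.
Here P = 'x = 4' and Q = 'x^2 = 16'.

If not (x = 4), then not (x^2 = 16).


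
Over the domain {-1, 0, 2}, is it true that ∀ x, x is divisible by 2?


Evaluate the predicate on each element: -1:F, 0:T, 2:T.
Counterexample x = -1 fails the predicate.

F


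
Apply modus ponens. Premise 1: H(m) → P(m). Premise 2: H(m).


Modus ponens: from (P → Q) and P, infer Q.
P = 'H(m)' is asserted, and P → Q holds, so Q follows.

P(m).


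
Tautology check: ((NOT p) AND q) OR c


Build the truth table over {c, p, q}:
c | p | q | φ
-------------
F | F | F | F
T | F | F | T
F | T | F | F
T | T | F | T
F | F | T | T
T | F | T | T
F | T | T | F
T | T | T | T
Counterexample at row 1: with c=F, p=F, q=F, the formula is F.

No, it is not a tautology.


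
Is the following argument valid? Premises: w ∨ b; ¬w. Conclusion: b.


This matches the form of disjunctive syllogism: the conclusion follows in every model of the premises.

Valid.


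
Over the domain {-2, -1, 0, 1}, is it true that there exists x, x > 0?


Evaluate the predicate on each element: -2:F, -1:F, 0:F, 1:T.
Witness x = 1 satisfies the predicate.

T


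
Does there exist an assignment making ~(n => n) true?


Check all 2 assignments over {n}:
n | φ
-----
False | False
True | False
No assignment makes the formula true.

Unsatisfiable.


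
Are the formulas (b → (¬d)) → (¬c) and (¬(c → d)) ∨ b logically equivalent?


Compare truth tables:
b | c | d | φ | ψ
-----------------
F | F | F | T | F
T | F | F | T | T
F | T | F | F | T
T | T | F | F | T
F | F | T | T | F
T | F | T | T | T
F | T | T | F | F
T | T | T | T | T
They differ at row 1 (b=F, c=F, d=F): φ=T but ψ=F.

No, they are not logically equivalent.


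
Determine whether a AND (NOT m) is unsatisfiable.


Truth table over {a, m}:
a | m | φ
---------
F | F | F
T | F | T
F | T | F
T | T | F
Satisfying assignment at row 2: a=T, m=F gives T.

No, it is not a contradiction.


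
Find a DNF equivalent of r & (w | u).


Step 1: Distribute ∧ over ∨: r ∧ (w ∨ u) = (r ∧ w) ∨ (r ∧ u).

(r & w) | (r & u)


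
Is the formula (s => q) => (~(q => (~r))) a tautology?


Build the truth table over {q, r, s}:
q | r | s | φ
-------------
False | False | False | False
True | False | False | False
False | True | False | False
True | True | False | True
False | False | True | True
True | False | True | False
False | True | True | True
True | True | True | True
Counterexample at row 1: with q=False, r=False, s=False, the formula is False.

No, it is not a tautology.


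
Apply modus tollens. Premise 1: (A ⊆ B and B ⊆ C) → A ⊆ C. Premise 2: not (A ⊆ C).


Modus tollens: from (P → Q) and ¬Q, infer ¬P.
Q = 'A ⊆ C' is denied; since P → Q, P must also fail.

Not ((A ⊆ B and B ⊆ C)).


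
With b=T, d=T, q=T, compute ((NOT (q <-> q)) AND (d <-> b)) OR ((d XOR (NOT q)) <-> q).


Substitute b=T, d=T, q=T:
q <-> q = T <-> T = T
NOT (q <-> q) = F
d <-> b = T <-> T = T
(NOT (q <-> q)) AND (d <-> b) = F AND T = F
NOT q = F
d XOR (NOT q) = T XOR F = T
(d XOR (NOT q)) <-> q = T <-> T = T
((NOT (q <-> q)) AND (d <-> b)) OR ((d XOR (NOT q)) <-> q) = F OR T = T

T


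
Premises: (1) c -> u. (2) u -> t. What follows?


Hypothetical syllogism: from (P → Q) and (Q → R), infer (P → R).
Chain the two implications through the shared middle term 'u'.

c -> t


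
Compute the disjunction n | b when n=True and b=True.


Disjunction is false only when both operands are false.
Substitute: n=True, b=True.
True | True evaluates to True.

True


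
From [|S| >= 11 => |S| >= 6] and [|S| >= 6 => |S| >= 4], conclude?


Hypothetical syllogism: from (P → Q) and (Q → R), infer (P → R).
Chain the two implications through the shared middle term '|S| >= 6'.

|S| >= 11 => |S| >= 4


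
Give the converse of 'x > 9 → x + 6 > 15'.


The converse of (P → Q) is (Q → P). It is not in general equivalent to the original.
Here P = 'x > 9' and Q = 'x + 6 > 15'.

If x + 6 > 15, then x > 9.


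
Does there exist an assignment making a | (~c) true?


Search for a satisfying assignment over {a, c}.
Try a=False, c=False: the formula evaluates to True.
A satisfying assignment exists.

Satisfiable.


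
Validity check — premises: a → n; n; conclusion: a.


This is affirming the consequent (fallacy). There exist truth assignments where the premises are all true but the conclusion is false.

Invalid.


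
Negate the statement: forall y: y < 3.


¬(forall x: φ) = exists x: ¬φ, and ¬(exists x: φ) = forall x: ¬φ.
Apply to the universal statement.

exists y: ~(y < 3)


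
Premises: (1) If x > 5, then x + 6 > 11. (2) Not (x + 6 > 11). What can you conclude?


Modus tollens: from (P → Q) and ¬Q, infer ¬P.
Q = 'x + 6 > 11' is denied; since P → Q, P must also fail.

Not (x > 5).


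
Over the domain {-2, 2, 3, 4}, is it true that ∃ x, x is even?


Evaluate the predicate on each element: -2:T, 2:T, 3:F, 4:T.
Witness x = -2 satisfies the predicate.

T


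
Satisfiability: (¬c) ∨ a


Search for a satisfying assignment over {a, c}.
Try a=F, c=F: the formula evaluates to T.
A satisfying assignment exists.

Satisfiable.


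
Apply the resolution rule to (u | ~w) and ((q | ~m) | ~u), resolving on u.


The clauses contain complementary literals u and ~u.
Resolution eliminates this pair and disjoins the remaining literals (merging duplicates).

((~w | ~m) | q)


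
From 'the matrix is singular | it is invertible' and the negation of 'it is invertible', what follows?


Disjunctive syllogism: from (P ∨ Q) and ¬P, infer Q.
One disjunct, 'it is invertible', is ruled out; the other must hold.

the matrix is singular


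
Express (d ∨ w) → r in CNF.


Step 1: Rewrite as ¬(d ∨ w) ∨ r = (¬d ∧ ¬w) ∨ r.
Step 2: Distribute ∨ over ∧.

((¬d) ∨ r) ∧ ((¬w) ∨ r)


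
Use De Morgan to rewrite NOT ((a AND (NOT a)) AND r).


De Morgan: the negation of a conjunction is the disjunction of the negations.
Distribute NOT across AND, flipping it to OR, and negate each literal.

((NOT a) OR a) OR (NOT r)


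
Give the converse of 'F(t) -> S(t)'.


The converse of (P → Q) is (Q → P). It is not in general equivalent to the original.
Here P = 'F(t)' and Q = 'S(t)'.

If S(t), then F(t).


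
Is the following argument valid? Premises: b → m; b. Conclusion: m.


This matches the form of modus ponens: the conclusion follows in every model of the premises.

Valid.


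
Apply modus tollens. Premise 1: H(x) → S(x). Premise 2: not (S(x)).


Modus tollens: from (P → Q) and ¬Q, infer ¬P.
Q = 'S(x)' is denied; since P → Q, P must also fail.

Not (H(x)).


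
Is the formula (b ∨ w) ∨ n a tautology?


Build the truth table over {b, n, w}:
b | n | w | φ
-------------
F | F | F | F
T | F | F | T
F | T | F | T
T | T | F | T
F | F | T | T
T | F | T | T
F | T | T | T
T | T | T | T
Counterexample at row 1: with b=F, n=F, w=F, the formula is F.

No, it is not a tautology.


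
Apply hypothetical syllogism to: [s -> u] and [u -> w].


Hypothetical syllogism: from (P → Q) and (Q → R), infer (P → R).
Chain the two implications through the shared middle term 'u'.

s -> w


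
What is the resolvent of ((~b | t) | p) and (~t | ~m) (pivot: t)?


The clauses contain complementary literals t and ~t.
Resolution eliminates this pair and disjoins the remaining literals (merging duplicates).

((p | ~b) | ~m)


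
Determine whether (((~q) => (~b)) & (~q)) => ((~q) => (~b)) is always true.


Build the truth table over {b, q}:
b | q | φ
---------
False | False | True
True | False | True
False | True | True
True | True | True
Every row evaluates to true.

Yes, it is a tautology.


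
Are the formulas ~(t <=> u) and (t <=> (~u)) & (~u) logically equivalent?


Compare truth tables:
t | u | φ | ψ
-------------
False | False | False | False
True | False | True | True
False | True | True | False
True | True | False | False
They differ at row 3 (t=False, u=True): φ=True but ψ=False.

No, they are not logically equivalent.


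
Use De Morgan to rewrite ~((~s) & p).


De Morgan: the negation of a conjunction is the disjunction of the negations.
Distribute ~ across &, flipping it to |, and negate each literal.

s | (~p)


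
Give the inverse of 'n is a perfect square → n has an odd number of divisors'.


The inverse of (P → Q) is (¬P → ¬Q). It is equivalent to the converse, not to the original.
Here P = 'n is a perfect square' and Q = 'n has an odd number of divisors'.

If not (n is a perfect square), then not (n has an odd number of divisors).


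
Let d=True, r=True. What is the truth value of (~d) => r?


Substitute d=True, r=True:
~d = False
(~d) => r = False => True = True

True


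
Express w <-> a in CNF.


Step 1: Rewrite w ↔ a as (w → a) ∧ (a → w).
Step 2: Rewrite each implication as a disjunction.

((NOT w) OR a) AND ((NOT a) OR w)


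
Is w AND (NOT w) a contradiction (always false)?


Truth table over {w}:
w | φ
-----
F | F
T | F
Every row is false.

Yes, it is a contradiction.


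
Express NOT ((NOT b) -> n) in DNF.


Step 1: Rewrite implication then negate: ¬(¬(¬b) ∨ n) = (¬b) ∧ ¬n.

(NOT b) AND (NOT n)


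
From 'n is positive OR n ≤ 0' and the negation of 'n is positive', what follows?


Disjunctive syllogism: from (P ∨ Q) and ¬P, infer Q.
One disjunct, 'n is positive', is ruled out; the other must hold.

n ≤ 0


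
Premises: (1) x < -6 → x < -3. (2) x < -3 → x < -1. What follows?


Hypothetical syllogism: from (P → Q) and (Q → R), infer (P → R).
Chain the two implications through the shared middle term 'x < -3'.

x < -6 → x < -1


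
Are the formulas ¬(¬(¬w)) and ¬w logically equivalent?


Compare truth tables:
w | φ | ψ
---------
F | T | T
T | F | F
The columns φ and ψ agree on every row.

Yes, they are logically equivalent.


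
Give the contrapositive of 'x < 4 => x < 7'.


The contrapositive of (P → Q) is (¬Q → ¬P); it is logically equivalent to the original.
Here P = 'x < 4' and Q = 'x < 7'.

If not (x < 7), then not (x < 4).


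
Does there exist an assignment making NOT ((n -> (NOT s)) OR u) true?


Search for a satisfying assignment over {n, s, u}.
Try n=T, s=T, u=F: the formula evaluates to T.
A satisfying assignment exists.

Satisfiable.


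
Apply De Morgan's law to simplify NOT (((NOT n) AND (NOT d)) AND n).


De Morgan: the negation of a conjunction is the disjunction of the negations.
Distribute NOT across AND, flipping it to OR, and negate each literal.

(n OR d) OR (NOT n)


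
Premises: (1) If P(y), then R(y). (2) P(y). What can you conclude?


Modus ponens: from (P → Q) and P, infer Q.
P = 'P(y)' is asserted, and P → Q holds, so Q follows.

R(y).


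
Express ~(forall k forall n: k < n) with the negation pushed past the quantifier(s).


Negation flips each quantifier (∀↔∃) and negates the inner predicate.
¬(forall k forall n: φ) = exists k exists n: ¬φ.

exists k exists n: ~(k < n)


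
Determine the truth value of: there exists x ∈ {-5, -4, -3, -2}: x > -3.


Evaluate the predicate on each element: -5:F, -4:F, -3:F, -2:T.
Witness x = -2 satisfies the predicate.

T


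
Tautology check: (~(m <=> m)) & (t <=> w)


Build the truth table over {m, t, w}:
m | t | w | φ
-------------
False | False | False | False
True | False | False | False
False | True | False | False
True | True | False | False
False | False | True | False
True | False | True | False
False | True | True | False
True | True | True | False
Counterexample at row 1: with m=False, t=False, w=False, the formula is False.

No, it is not a tautology.


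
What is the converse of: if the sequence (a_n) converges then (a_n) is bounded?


The converse of (P → Q) is (Q → P). It is not in general equivalent to the original.
Here P = 'the sequence (a_n) converges' and Q = '(a_n) is bounded'.

If (a_n) is bounded, then the sequence (a_n) converges.


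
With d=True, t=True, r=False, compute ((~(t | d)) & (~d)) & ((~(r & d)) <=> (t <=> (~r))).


Substitute d=True, t=True, r=False:
t | d = True | True = True
~(t | d) = False
~d = False
(~(t | d)) & (~d) = False & False = False
r & d = False & True = False
~(r & d) = True
~r = True
t <=> (~r) = True <=> True = True
(~(r & d)) <=> (t <=> (~r)) = True <=> True = True
((~(t | d)) & (~d)) & ((~(r & d)) <=> (t <=> (~r))) = False & True = False

False


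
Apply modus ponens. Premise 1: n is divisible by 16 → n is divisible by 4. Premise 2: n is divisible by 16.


Modus ponens: from (P → Q) and P, infer Q.
P = 'n is divisible by 16' is asserted, and P → Q holds, so Q follows.

n is divisible by 4.


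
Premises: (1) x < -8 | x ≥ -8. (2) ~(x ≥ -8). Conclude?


Disjunctive syllogism: from (P ∨ Q) and ¬P, infer Q.
One disjunct, 'x ≥ -8', is ruled out; the other must hold.

x < -8


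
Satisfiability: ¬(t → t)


Check all 2 assignments over {t}:
t | φ
-----
F | F
T | F
No assignment makes the formula true.

Unsatisfiable.


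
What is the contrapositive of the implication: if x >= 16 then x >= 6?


The contrapositive of (P → Q) is (¬Q → ¬P); it is logically equivalent to the original.
Here P = 'x >= 16' and Q = 'x >= 6'.

If not (x >= 6), then not (x >= 16).


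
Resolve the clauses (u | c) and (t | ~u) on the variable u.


The clauses contain complementary literals u and ~u.
Resolution eliminates this pair and disjoins the remaining literals (merging duplicates).

(c | t)


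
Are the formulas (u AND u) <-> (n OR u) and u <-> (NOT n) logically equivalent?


Compare truth tables:
n | u | φ | ψ
-------------
F | F | T | F
T | F | F | T
F | T | T | T
T | T | T | F
They differ at row 1 (n=F, u=F): φ=T but ψ=F.

No, they are not logically equivalent.


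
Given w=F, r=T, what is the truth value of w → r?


Implication is false only when antecedent is true and consequent is false.
Substitute: w=F, r=T.
F → T evaluates to T.

T


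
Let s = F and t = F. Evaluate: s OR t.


Disjunction is false only when both operands are false.
Substitute: s=F, t=F.
F OR F evaluates to F.

F


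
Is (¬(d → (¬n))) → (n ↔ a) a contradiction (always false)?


Truth table over {a, d, n}:
a | d | n | φ
-------------
F | F | F | T
T | F | F | T
F | T | F | T
T | T | F | T
F | F | T | T
T | F | T | T
F | T | T | F
T | T | T | T
Satisfying assignment at row 1: a=F, d=F, n=F gives T.

No, it is not a contradiction.


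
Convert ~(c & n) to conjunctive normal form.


Step 1: Apply De Morgan: ¬(c ∧ n) = ¬c ∨ ¬n.

(~c) | (~n)


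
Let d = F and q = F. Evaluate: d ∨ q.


Disjunction is false only when both operands are false.
Substitute: d=F, q=F.
F ∨ F evaluates to F.

F


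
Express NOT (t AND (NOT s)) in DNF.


Step 1: Apply De Morgan: ¬(t ∧ (¬s)) = ¬t ∨ ¬(¬s).
Step 2: Eliminate any double negations (¬¬X = X).

(NOT t) OR s


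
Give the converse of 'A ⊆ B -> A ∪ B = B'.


The converse of (P → Q) is (Q → P). It is not in general equivalent to the original.
Here P = 'A ⊆ B' and Q = 'A ∪ B = B'.

If A ∪ B = B, then A ⊆ B.


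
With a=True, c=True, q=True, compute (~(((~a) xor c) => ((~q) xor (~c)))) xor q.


Substitute a=True, c=True, q=True:
~a = False
(~a) xor c = False xor True = True
~q = False
~c = False
(~q) xor (~c) = False xor False = False
((~a) xor c) => ((~q) xor (~c)) = True => False = False
~(((~a) xor c) => ((~q) xor (~c))) = True
(~(((~a) xor c) => ((~q) xor (~c)))) xor q = True xor True = False

False


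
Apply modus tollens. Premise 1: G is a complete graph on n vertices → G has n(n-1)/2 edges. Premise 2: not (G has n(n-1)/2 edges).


Modus tollens: from (P → Q) and ¬Q, infer ¬P.
Q = 'G has n(n-1)/2 edges' is denied; since P → Q, P must also fail.

Not (G is a complete graph on n vertices).


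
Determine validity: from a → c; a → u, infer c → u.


This is (no valid rule). There exist truth assignments where the premises are all true but the conclusion is false.

Invalid.


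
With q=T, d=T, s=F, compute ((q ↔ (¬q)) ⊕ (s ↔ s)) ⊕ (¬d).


Substitute q=T, d=T, s=F:
¬q = F
q ↔ (¬q) = T ↔ F = F
s ↔ s = F ↔ F = T
(q ↔ (¬q)) ⊕ (s ↔ s) = F ⊕ T = T
¬d = F
((q ↔ (¬q)) ⊕ (s ↔ s)) ⊕ (¬d) = T ⊕ F = T

T


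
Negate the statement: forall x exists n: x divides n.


Negation flips each quantifier (∀↔∃) and negates the inner predicate.
¬(forall x exists n: φ) = exists x forall n: ¬φ.

exists x forall n: ~(x divides n)


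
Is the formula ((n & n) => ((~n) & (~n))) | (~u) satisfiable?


Search for a satisfying assignment over {n, u}.
Try n=False, u=False: the formula evaluates to True.
A satisfying assignment exists.

Satisfiable.


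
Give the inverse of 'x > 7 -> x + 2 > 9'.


The inverse of (P → Q) is (¬P → ¬Q). It is equivalent to the converse, not to the original.
Here P = 'x > 7' and Q = 'x + 2 > 9'.

If not (x > 7), then not (x + 2 > 9).


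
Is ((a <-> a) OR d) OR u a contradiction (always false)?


Truth table over {a, d, u}:
a | d | u | φ
-------------
F | F | F | T
T | F | F | T
F | T | F | T
T | T | F | T
F | F | T | T
T | F | T | T
F | T | T | T
T | T | T | T
Satisfying assignment at row 1: a=F, d=F, u=F gives T.

No, it is not a contradiction.


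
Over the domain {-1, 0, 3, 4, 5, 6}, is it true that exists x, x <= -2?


Evaluate the predicate on each element: -1:False, 0:False, 3:False, 4:False, 5:False, 6:False.
No element satisfies the predicate.

False


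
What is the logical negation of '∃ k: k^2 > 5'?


¬(∀ x: φ) = ∃ x: ¬φ, and ¬(∃ x: φ) = ∀ x: ¬φ.
Apply to the existential statement.

∀ k: ¬(k^2 > 5)


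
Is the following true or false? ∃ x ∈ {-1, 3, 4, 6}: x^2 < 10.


Evaluate the predicate on each element: -1:T, 3:T, 4:F, 6:F.
Witness x = -1 satisfies the predicate.

T


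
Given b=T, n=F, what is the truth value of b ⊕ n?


Exclusive or is true when exactly one operand is true.
Substitute: b=T, n=F.
T ⊕ F evaluates to T.

T


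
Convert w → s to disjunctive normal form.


Step 1: Rewrite w → s as ¬w ∨ s.

(¬w) ∨ s


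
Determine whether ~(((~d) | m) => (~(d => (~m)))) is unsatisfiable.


Truth table over {d, m}:
d | m | φ
---------
False | False | True
True | False | False
False | True | True
True | True | False
Satisfying assignment at row 1: d=False, m=False gives True.

No, it is not a contradiction.


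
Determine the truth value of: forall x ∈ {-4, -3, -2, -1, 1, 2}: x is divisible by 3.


Evaluate the predicate on each element: -4:False, -3:True, -2:False, -1:False, 1:False, 2:False.
Counterexample x = -4 fails the predicate.

False


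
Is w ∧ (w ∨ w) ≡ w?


Compare truth tables:
w | φ | ψ
---------
F | F | F
T | T | T
The columns φ and ψ agree on every row.

Yes, they are logically equivalent.


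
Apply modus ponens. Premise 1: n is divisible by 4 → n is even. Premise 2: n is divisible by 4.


Modus ponens: from (P → Q) and P, infer Q.
P = 'n is divisible by 4' is asserted, and P → Q holds, so Q follows.

n is even.


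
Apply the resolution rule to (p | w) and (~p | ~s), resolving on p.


The clauses contain complementary literals p and ~p.
Resolution eliminates this pair and disjoins the remaining literals (merging duplicates).

(w | ~s)


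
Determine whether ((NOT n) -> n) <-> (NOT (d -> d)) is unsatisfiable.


Truth table over {d, n}:
d | n | φ
---------
F | F | T
T | F | T
F | T | F
T | T | F
Satisfying assignment at row 1: d=F, n=F gives T.

No, it is not a contradiction.


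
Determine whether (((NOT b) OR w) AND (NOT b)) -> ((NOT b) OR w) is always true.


Build the truth table over {b, w}:
b | w | φ
---------
F | F | T
T | F | T
F | T | T
T | T | T
Every row evaluates to true.

Yes, it is a tautology.


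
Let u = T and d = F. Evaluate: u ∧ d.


Conjunction is true only when both operands are true.
Substitute: u=T, d=F.
T ∧ F evaluates to F.

F


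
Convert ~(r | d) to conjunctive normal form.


Step 1: Apply De Morgan: ¬(r ∨ d) = ¬r ∧ ¬d.

(~r) & (~d)


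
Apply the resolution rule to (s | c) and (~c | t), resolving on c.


The clauses contain complementary literals c and ~c.
Resolution eliminates this pair and disjoins the remaining literals (merging duplicates).

(s | t)


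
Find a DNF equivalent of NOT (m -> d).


Step 1: Rewrite implication then negate: ¬(¬m ∨ d) = m ∧ ¬d.

m AND (NOT d)


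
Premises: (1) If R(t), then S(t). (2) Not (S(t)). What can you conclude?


Modus tollens: from (P → Q) and ¬Q, infer ¬P.
Q = 'S(t)' is denied; since P → Q, P must also fail.

Not (R(t)).


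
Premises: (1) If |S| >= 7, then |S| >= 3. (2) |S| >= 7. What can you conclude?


Modus ponens: from (P → Q) and P, infer Q.
P = '|S| >= 7' is asserted, and P → Q holds, so Q follows.

|S| >= 3.


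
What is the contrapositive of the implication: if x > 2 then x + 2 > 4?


The contrapositive of (P → Q) is (¬Q → ¬P); it is logically equivalent to the original.
Here P = 'x > 2' and Q = 'x + 2 > 4'.

If not (x + 2 > 4), then not (x > 2).


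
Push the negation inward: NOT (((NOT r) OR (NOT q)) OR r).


De Morgan: the negation of a disjunction is the conjunction of the negations.
Distribute NOT across OR, flipping it to AND, and negate each literal.

(r AND q) AND (NOT r)


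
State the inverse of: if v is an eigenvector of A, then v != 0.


The inverse of (P → Q) is (¬P → ¬Q). It is equivalent to the converse, not to the original.
Here P = 'v is an eigenvector of A' and Q = 'v != 0'.

If not (v is an eigenvector of A), then not (v != 0).


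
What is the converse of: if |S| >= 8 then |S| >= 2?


The converse of (P → Q) is (Q → P). It is not in general equivalent to the original.
Here P = '|S| >= 8' and Q = '|S| >= 2'.

If |S| >= 2, then |S| >= 8.


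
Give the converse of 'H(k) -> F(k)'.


The converse of (P → Q) is (Q → P). It is not in general equivalent to the original.
Here P = 'H(k)' and Q = 'F(k)'.

If F(k), then H(k).


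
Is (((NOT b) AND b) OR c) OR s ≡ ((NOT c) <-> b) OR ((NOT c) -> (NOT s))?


Compare truth tables:
b | c | s | φ | ψ
-----------------
F | F | F | F | T
T | F | F | F | T
F | T | F | T | T
T | T | F | T | T
F | F | T | T | F
T | F | T | T | T
F | T | T | T | T
T | T | T | T | T
They differ at row 1 (b=F, c=F, s=F): φ=F but ψ=T.

No, they are not logically equivalent.


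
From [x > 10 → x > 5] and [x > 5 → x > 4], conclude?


Hypothetical syllogism: from (P → Q) and (Q → R), infer (P → R).
Chain the two implications through the shared middle term 'x > 5'.

x > 10 → x > 4


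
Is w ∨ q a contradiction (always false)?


Truth table over {q, w}:
q | w | φ
---------
F | F | F
T | F | T
F | T | T
T | T | T
Satisfying assignment at row 2: q=T, w=F gives T.

No, it is not a contradiction.


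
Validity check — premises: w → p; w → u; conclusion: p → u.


This is (no valid rule). There exist truth assignments where the premises are all true but the conclusion is false.

Invalid.


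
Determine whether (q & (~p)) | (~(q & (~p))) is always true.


Build the truth table over {p, q}:
p | q | φ
---------
False | False | True
True | False | True
False | True | True
True | True | True
Every row evaluates to true.

Yes, it is a tautology.


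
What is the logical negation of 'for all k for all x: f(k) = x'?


Negation flips each quantifier (∀↔∃) and negates the inner predicate.
¬(for all k for all x: φ) = there exists k there exists x: ¬φ.

there exists k there exists x: NOT(f(k) = x)


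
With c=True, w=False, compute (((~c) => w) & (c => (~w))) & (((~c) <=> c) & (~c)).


Substitute c=True, w=False:
~c = False
(~c) => w = False => False = True
~w = True
c => (~w) = True => True = True
((~c) => w) & (c => (~w)) = True & True = True
~c = False
(~c) <=> c = False <=> True = False
~c = False
((~c) <=> c) & (~c) = False & False = False
(((~c) => w) & (c => (~w))) & (((~c) <=> c) & (~c)) = True & False = False

False


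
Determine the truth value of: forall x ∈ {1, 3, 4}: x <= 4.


Evaluate the predicate on each element: 1:True, 3:True, 4:True.
Every element satisfies the predicate.

True


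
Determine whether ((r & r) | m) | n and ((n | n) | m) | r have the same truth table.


Compare truth tables:
m | n | r | φ | ψ
-----------------
False | False | False | False | False
True | False | False | True | True
False | True | False | True | True
True | True | False | True | True
False | False | True | True | True
True | False | True | True | True
False | True | True | True | True
True | True | True | True | True
The columns φ and ψ agree on every row.

Yes, they are logically equivalent.


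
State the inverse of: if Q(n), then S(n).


The inverse of (P → Q) is (¬P → ¬Q). It is equivalent to the converse, not to the original.
Here P = 'Q(n)' and Q = 'S(n)'.

If not (Q(n)), then not (S(n)).


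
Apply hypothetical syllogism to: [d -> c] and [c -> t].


Hypothetical syllogism: from (P → Q) and (Q → R), infer (P → R).
Chain the two implications through the shared middle term 'c'.

d -> t


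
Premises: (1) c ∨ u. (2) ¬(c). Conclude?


Disjunctive syllogism: from (P ∨ Q) and ¬P, infer Q.
One disjunct, 'c', is ruled out; the other must hold.

u


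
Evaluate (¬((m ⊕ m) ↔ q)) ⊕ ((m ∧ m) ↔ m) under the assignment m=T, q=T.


Substitute m=T, q=T:
m ⊕ m = T ⊕ T = F
(m ⊕ m) ↔ q = F ↔ T = F
¬((m ⊕ m) ↔ q) = T
m ∧ m = T ∧ T = T
(m ∧ m) ↔ m = T ↔ T = T
(¬((m ⊕ m) ↔ q)) ⊕ ((m ∧ m) ↔ m) = T ⊕ T = F

F


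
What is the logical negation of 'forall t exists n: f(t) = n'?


Negation flips each quantifier (∀↔∃) and negates the inner predicate.
¬(forall t exists n: φ) = exists t forall n: ¬φ.

exists t forall n: ~(f(t) = n)


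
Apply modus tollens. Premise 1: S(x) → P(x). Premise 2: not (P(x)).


Modus tollens: from (P → Q) and ¬Q, infer ¬P.
Q = 'P(x)' is denied; since P → Q, P must also fail.

Not (S(x)).


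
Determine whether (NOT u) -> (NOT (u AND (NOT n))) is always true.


Build the truth table over {n, u}:
n | u | φ
---------
F | F | T
T | F | T
F | T | T
T | T | T
Every row evaluates to true.

Yes, it is a tautology.


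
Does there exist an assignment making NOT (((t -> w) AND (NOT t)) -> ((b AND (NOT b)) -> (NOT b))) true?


Check all 8 assignments over {b, t, w}:
b | t | w | φ
-------------
F | F | F | F
T | F | F | F
F | T | F | F
T | T | F | F
F | F | T | F
T | F | T | F
F | T | T | F
T | T | T | F
No assignment makes the formula true.

Unsatisfiable.


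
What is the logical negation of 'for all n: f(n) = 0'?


¬(for all x: φ) = there exists x: ¬φ, and ¬(there exists x: φ) = for all x: ¬φ.
Apply to the universal statement.

there exists n: NOT(f(n) = 0)


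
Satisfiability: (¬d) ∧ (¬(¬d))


Check all 2 assignments over {d}:
d | φ
-----
F | F
T | F
No assignment makes the formula true.

Unsatisfiable.


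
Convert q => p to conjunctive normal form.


Step 1: Rewrite q → p as ¬q ∨ p.

(~q) | p


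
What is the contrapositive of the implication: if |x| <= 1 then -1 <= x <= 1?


The contrapositive of (P → Q) is (¬Q → ¬P); it is logically equivalent to the original.
Here P = '|x| <= 1' and Q = '-1 <= x <= 1'.

If not (-1 <= x <= 1), then not (|x| <= 1).


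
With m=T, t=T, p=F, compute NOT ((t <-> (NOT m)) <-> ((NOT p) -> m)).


Substitute m=T, t=T, p=F:
NOT m = F
t <-> (NOT m) = T <-> F = F
NOT p = T
(NOT p) -> m = T -> T = T
(t <-> (NOT m)) <-> ((NOT p) -> m) = F <-> T = F
NOT ((t <-> (NOT m)) <-> ((NOT p) -> m)) = T

T


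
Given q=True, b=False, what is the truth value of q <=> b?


Biconditional is true when both operands have the same truth value.
Substitute: q=True, b=False.
True <=> False evaluates to False.

False


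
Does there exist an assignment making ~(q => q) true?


Check all 2 assignments over {q}:
q | φ
-----
False | False
True | False
No assignment makes the formula true.

Unsatisfiable.


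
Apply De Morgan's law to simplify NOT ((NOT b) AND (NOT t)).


De Morgan: the negation of a conjunction is the disjunction of the negations.
Distribute NOT across AND, flipping it to OR, and negate each literal.

b OR t


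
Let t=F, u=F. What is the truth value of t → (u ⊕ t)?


Substitute t=F, u=F:
u ⊕ t = F ⊕ F = F
t → (u ⊕ t) = F → F = T

T


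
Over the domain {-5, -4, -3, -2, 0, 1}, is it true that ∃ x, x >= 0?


Evaluate the predicate on each element: -5:F, -4:F, -3:F, -2:F, 0:T, 1:T.
Witness x = 0 satisfies the predicate.

T


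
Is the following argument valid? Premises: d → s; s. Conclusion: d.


This is affirming the consequent (fallacy). There exist truth assignments where the premises are all true but the conclusion is false.

Invalid.


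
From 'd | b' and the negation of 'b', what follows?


Disjunctive syllogism: from (P ∨ Q) and ¬P, infer Q.
One disjunct, 'b', is ruled out; the other must hold.

d


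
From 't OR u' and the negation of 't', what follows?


Disjunctive syllogism: from (P ∨ Q) and ¬P, infer Q.
One disjunct, 't', is ruled out; the other must hold.

u


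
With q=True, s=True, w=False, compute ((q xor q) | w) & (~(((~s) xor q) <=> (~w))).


Substitute q=True, s=True, w=False:
q xor q = True xor True = False
(q xor q) | w = False | False = False
~s = False
(~s) xor q = False xor True = True
~w = True
((~s) xor q) <=> (~w) = True <=> True = True
~(((~s) xor q) <=> (~w)) = False
((q xor q) | w) & (~(((~s) xor q) <=> (~w))) = False & False = False

False


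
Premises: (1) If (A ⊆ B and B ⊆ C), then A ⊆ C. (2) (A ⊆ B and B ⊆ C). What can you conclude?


Modus ponens: from (P → Q) and P, infer Q.
P = '(A ⊆ B and B ⊆ C)' is asserted, and P → Q holds, so Q follows.

A ⊆ C.


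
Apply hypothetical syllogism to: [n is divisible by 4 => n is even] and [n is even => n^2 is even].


Hypothetical syllogism: from (P → Q) and (Q → R), infer (P → R).
Chain the two implications through the shared middle term 'n is even'.

n is divisible by 4 => n^2 is even


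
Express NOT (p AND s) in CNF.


Step 1: Apply De Morgan: ¬(p ∧ s) = ¬p ∨ ¬s.

(NOT p) OR (NOT s)


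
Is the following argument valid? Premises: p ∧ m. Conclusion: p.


This matches the form of conjunction elimination: the conclusion follows in every model of the premises.

Valid.


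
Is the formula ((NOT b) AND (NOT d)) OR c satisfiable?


Search for a satisfying assignment over {b, c, d}.
Try b=F, c=F, d=F: the formula evaluates to T.
A satisfying assignment exists.

Satisfiable.


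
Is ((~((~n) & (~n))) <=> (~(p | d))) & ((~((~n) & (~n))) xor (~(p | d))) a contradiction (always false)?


Truth table over {d, n, p}:
d | n | p | φ
-------------
False | False | False | False
True | False | False | False
False | True | False | False
True | True | False | False
False | False | True | False
True | False | True | False
False | True | True | False
True | True | True | False
Every row is false.

Yes, it is a contradiction.


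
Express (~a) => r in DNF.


Step 1: Rewrite (¬a) → r as ¬(¬a) ∨ r.
Step 2: Eliminate any double negations (¬¬X = X).

a | r


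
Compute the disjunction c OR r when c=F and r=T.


Disjunction is false only when both operands are false.
Substitute: c=F, r=T.
F OR T evaluates to T.

T


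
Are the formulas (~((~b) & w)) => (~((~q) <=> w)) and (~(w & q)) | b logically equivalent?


Compare truth tables:
b | q | w | φ | ψ
-----------------
False | False | False | True | True
True | False | False | True | True
False | True | False | False | True
True | True | False | False | True
False | False | True | True | True
True | False | True | False | True
False | True | True | True | False
True | True | True | True | True
They differ at row 3 (b=False, q=True, w=False): φ=False but ψ=True.

No, they are not logically equivalent.


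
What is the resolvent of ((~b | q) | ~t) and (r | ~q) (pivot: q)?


The clauses contain complementary literals q and ~q.
Resolution eliminates this pair and disjoins the remaining literals (merging duplicates).

((~b | ~t) | r)


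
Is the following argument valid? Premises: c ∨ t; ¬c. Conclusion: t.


This matches the form of disjunctive syllogism: the conclusion follows in every model of the premises.

Valid.


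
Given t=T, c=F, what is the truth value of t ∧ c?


Conjunction is true only when both operands are true.
Substitute: t=T, c=F.
T ∧ F evaluates to F.

F


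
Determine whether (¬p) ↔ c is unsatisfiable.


Truth table over {c, p}:
c | p | φ
---------
F | F | F
T | F | T
F | T | T
T | T | F
Satisfying assignment at row 2: c=T, p=F gives T.

No, it is not a contradiction.


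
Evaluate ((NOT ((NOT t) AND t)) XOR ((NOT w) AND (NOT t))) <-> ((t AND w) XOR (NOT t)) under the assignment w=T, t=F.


Substitute w=T, t=F:
… (earlier sub-steps elided)
(NOT t) AND t = T AND F = F
NOT ((NOT t) AND t) = T
NOT w = F
NOT t = T
(NOT w) AND (NOT t) = F AND T = F
(NOT ((NOT t) AND t)) XOR ((NOT w) AND (NOT t)) = T XOR F = T
t AND w = F AND T = F
NOT t = T
(t AND w) XOR (NOT t) = F XOR T = T
((NOT ((NOT t) AND t)) XOR ((NOT w) AND (NOT t))) <-> ((t AND w) XOR (NOT t)) = T <-> T = T

T


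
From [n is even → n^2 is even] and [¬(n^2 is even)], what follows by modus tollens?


Modus tollens: from (P → Q) and ¬Q, infer ¬P.
Q = 'n^2 is even' is denied; since P → Q, P must also fail.

Not (n is even).


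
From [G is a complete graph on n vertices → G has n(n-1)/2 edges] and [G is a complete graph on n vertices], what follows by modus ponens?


Modus ponens: from (P → Q) and P, infer Q.
P = 'G is a complete graph on n vertices' is asserted, and P → Q holds, so Q follows.

G has n(n-1)/2 edges.


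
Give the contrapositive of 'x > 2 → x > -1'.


The contrapositive of (P → Q) is (¬Q → ¬P); it is logically equivalent to the original.
Here P = 'x > 2' and Q = 'x > -1'.

If not (x > -1), then not (x > 2).


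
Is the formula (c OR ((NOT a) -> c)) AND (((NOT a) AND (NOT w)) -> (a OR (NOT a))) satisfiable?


Search for a satisfying assignment over {a, c, w}.
Try a=T, c=F, w=F: the formula evaluates to T.
A satisfying assignment exists.

Satisfiable.


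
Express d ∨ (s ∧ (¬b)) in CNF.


Step 1: Distribute ∨ over ∧: d ∨ (s ∧ (¬b)) = (d ∨ s) ∧ (d ∨ (¬b)).

(d ∨ s) ∧ (d ∨ (¬b))


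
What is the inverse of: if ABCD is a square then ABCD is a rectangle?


The inverse of (P → Q) is (¬P → ¬Q). It is equivalent to the converse, not to the original.
Here P = 'ABCD is a square' and Q = 'ABCD is a rectangle'.

If not (ABCD is a square), then not (ABCD is a rectangle).


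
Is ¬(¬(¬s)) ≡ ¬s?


Compare truth tables:
s | φ | ψ
---------
F | T | T
T | F | F
The columns φ and ψ agree on every row.

Yes, they are logically equivalent.


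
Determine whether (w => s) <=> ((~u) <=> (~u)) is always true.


Build the truth table over {s, u, w}:
s | u | w | φ
-------------
False | False | False | True
True | False | False | True
False | True | False | True
True | True | False | True
False | False | True | False
True | False | True | True
False | True | True | False
True | True | True | True
Counterexample at row 5: with s=False, u=False, w=True, the formula is False.

No, it is not a tautology.


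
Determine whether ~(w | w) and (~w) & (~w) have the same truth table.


Compare truth tables:
w | φ | ψ
---------
False | True | True
True | False | False
The columns φ and ψ agree on every row.

Yes, they are logically equivalent.


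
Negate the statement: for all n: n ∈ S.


¬(for all x: φ) = there exists x: ¬φ, and ¬(there exists x: φ) = for all x: ¬φ.
Apply to the universal statement.

there exists n: NOT(n ∈ S)


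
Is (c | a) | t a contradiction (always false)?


Truth table over {a, c, t}:
a | c | t | φ
-------------
False | False | False | False
True | False | False | True
False | True | False | True
True | True | False | True
False | False | True | True
True | False | True | True
False | True | True | True
True | True | True | True
Satisfying assignment at row 2: a=True, c=False, t=False gives True.

No, it is not a contradiction.


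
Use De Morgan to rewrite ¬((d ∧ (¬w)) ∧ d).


De Morgan: the negation of a conjunction is the disjunction of the negations.
Distribute ¬ across ∧, flipping it to ∨, and negate each literal.

((¬d) ∨ w) ∨ (¬d)


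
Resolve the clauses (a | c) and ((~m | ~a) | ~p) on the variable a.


The clauses contain complementary literals a and ~a.
Resolution eliminates this pair and disjoins the remaining literals (merging duplicates).

((c | ~m) | ~p)


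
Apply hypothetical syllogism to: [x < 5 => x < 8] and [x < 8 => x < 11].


Hypothetical syllogism: from (P → Q) and (Q → R), infer (P → R).
Chain the two implications through the shared middle term 'x < 8'.

x < 5 => x < 11


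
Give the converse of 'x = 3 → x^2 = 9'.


The converse of (P → Q) is (Q → P). It is not in general equivalent to the original.
Here P = 'x = 3' and Q = 'x^2 = 9'.

If x^2 = 9, then x = 3.


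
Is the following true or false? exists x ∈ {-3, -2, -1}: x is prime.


Evaluate the predicate on each element: -3:False, -2:False, -1:False.
No element satisfies the predicate.

False


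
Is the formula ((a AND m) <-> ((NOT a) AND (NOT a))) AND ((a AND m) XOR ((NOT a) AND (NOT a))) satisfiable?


Check all 4 assignments over {a, m}:
a | m | φ
---------
F | F | F
T | F | F
F | T | F
T | T | F
No assignment makes the formula true.

Unsatisfiable.


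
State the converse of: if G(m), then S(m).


The converse of (P → Q) is (Q → P). It is not in general equivalent to the original.
Here P = 'G(m)' and Q = 'S(m)'.

If S(m), then G(m).


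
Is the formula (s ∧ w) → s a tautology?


Build the truth table over {s, w}:
s | w | φ
---------
F | F | T
T | F | T
F | T | T
T | T | T
Every row evaluates to true.

Yes, it is a tautology.


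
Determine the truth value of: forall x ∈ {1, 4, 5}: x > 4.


Evaluate the predicate on each element: 1:False, 4:False, 5:True.
Counterexample x = 1 fails the predicate.

False


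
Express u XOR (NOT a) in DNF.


Step 1: u ⊕ (¬a) is true exactly when they disagree: (u ∧ ¬(¬a)) ∨ (¬u ∧ (¬a)).
Step 2: Eliminate any double negations (¬¬X = X).

(u AND a) OR ((NOT u) AND (NOT a))
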